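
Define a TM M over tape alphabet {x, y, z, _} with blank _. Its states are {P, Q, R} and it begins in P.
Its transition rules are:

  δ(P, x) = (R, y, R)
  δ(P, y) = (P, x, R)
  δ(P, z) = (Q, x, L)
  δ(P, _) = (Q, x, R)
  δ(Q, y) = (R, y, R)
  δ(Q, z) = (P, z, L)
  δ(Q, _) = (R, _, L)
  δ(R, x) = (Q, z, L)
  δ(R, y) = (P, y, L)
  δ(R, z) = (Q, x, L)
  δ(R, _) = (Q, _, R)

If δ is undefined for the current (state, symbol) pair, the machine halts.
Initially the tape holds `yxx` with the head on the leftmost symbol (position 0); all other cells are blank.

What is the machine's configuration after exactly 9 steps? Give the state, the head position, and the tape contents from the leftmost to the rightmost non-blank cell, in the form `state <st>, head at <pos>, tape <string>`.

P | [y]xx   read y → write x, move R, go to P
P | x[x]x   read x → write y, move R, go to R
R | xy[x]   read x → write z, move L, go to Q
Q | x[y]z   read y → write y, move R, go to R
R | xy[z]   read z → write x, move L, go to Q
Q | x[y]x   read y → write y, move R, go to R
R | xy[x]   read x → write z, move L, go to Q
Q | x[y]z   read y → write y, move R, go to R
R | xy[z]   read z → write x, move L, go to Q
Q | x[y]x
After 9 steps: state Q, head at 1, tape xyx.

state Q, head at 1, tape xyx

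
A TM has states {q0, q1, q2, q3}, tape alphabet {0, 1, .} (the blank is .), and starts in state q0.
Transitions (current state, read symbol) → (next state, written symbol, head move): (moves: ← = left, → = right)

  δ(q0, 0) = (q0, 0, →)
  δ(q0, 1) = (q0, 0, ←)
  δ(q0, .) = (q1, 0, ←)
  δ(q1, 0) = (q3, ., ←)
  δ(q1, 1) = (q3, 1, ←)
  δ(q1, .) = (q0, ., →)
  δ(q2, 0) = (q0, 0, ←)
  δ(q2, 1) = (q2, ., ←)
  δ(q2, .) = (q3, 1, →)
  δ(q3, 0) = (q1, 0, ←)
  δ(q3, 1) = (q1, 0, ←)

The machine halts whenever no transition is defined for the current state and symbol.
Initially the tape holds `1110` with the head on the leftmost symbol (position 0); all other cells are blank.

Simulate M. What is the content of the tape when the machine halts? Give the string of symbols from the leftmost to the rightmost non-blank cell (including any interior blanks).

0.0.0

q0 | ..[1]110.   read 1 → write 0, move ←, go to q0
q0 | .[.]0110.   read . → write 0, move ←, go to q1
q1 | [.]00110.   read . → write ., move →, go to q0
q0 | .[0]0110.   read 0 → write 0, move →, go to q0
q0 | .0[0]110.   read 0 → write 0, move →, go to q0
q0 | .00[1]10.   read 1 → write 0, move ←, go to q0
q0 | .0[0]010.   read 0 → write 0, move →, go to q0
q0 | .00[0]10.   read 0 → write 0, move →, go to q0
q0 | .000[1]0.   read 1 → write 0, move ←, go to q0
q0 | .00[0]00.   read 0 → write 0, move →, go to q0
q0 | .000[0]0.   read 0 → write 0, move →, go to q0
q0 | .0000[0].   read 0 → write 0, move →, go to q0
q0 | .00000[.]   read . → write 0, move ←, go to q1
q1 | .0000[0]0   read 0 → write ., move ←, go to q3
q3 | .000[0].0   read 0 → write 0, move ←, go to q1
q1 | .00[0]0.0   read 0 → write ., move ←, go to q3
q3 | .0[0].0.0   read 0 → write 0, move ←, go to q1
q1 | .[0]0.0.0   read 0 → write ., move ←, go to q3
q3 | [.].0.0.0
The non-blank tape span at halt is 0.0.0.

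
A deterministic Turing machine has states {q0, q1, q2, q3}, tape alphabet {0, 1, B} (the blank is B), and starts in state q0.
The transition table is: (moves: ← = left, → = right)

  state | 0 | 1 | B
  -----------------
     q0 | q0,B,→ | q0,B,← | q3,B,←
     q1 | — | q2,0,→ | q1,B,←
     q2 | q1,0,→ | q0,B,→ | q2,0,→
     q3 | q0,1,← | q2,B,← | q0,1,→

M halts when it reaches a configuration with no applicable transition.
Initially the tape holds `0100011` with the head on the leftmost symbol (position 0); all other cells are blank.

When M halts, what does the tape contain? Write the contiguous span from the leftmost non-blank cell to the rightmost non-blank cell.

state=q0 head=0 tape=BB[0]100011   (q0,0)→(q0,B,→)
state=q0 head=1 tape=BBB[1]00011   (q0,1)→(q0,B,←)
state=q0 head=0 tape=BB[B]B00011   (q0,B)→(q3,B,←)
state=q3 head=-1 tape=B[B]BB00011   (q3,B)→(q0,1,→)
state=q0 head=0 tape=B1[B]B00011   (q0,B)→(q3,B,←)
state=q3 head=-1 tape=B[1]BB00011   (q3,1)→(q2,B,←)
state=q2 head=-2 tape=[B]BBB00011   (q2,B)→(q2,0,→)
state=q2 head=-1 tape=0[B]BB00011   (q2,B)→(q2,0,→)
state=q2 head=0 tape=00[B]B00011   (q2,B)→(q2,0,→)
state=q2 head=1 tape=000[B]00011   (q2,B)→(q2,0,→)
state=q2 head=2 tape=0000[0]0011   (q2,0)→(q1,0,→)
state=q1 head=3 tape=00000[0]011
The non-blank tape span at halt is 000000011.

000000011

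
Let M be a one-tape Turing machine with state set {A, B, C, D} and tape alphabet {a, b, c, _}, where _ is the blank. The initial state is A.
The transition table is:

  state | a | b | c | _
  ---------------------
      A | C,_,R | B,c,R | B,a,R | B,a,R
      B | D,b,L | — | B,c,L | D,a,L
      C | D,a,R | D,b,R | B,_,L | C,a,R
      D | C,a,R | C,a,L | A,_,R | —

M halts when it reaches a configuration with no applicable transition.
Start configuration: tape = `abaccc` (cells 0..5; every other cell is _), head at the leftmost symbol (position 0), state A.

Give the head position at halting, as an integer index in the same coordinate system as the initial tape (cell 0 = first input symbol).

A | [a]baccc   read a → write _, move R, go to C
C | _[b]accc   read b → write b, move R, go to D
D | _b[a]ccc   read a → write a, move R, go to C
C | _ba[c]cc   read c → write _, move L, go to B
B | _b[a]_cc   read a → write b, move L, go to D
D | _[b]b_cc   read b → write a, move L, go to C
C | [_]ab_cc   read _ → write a, move R, go to C
C | a[a]b_cc   read a → write a, move R, go to D
D | aa[b]_cc   read b → write a, move L, go to C
C | a[a]a_cc   read a → write a, move R, go to D
D | aa[a]_cc   read a → write a, move R, go to C
C | aaa[_]cc   read _ → write a, move R, go to C
C | aaaa[c]c   read c → write _, move L, go to B
B | aaa[a]_c   read a → write b, move L, go to D
D | aa[a]b_c   read a → write a, move R, go to C
C | aaa[b]_c   read b → write b, move R, go to D
D | aaab[_]c
At halt the head is at cell 4.

4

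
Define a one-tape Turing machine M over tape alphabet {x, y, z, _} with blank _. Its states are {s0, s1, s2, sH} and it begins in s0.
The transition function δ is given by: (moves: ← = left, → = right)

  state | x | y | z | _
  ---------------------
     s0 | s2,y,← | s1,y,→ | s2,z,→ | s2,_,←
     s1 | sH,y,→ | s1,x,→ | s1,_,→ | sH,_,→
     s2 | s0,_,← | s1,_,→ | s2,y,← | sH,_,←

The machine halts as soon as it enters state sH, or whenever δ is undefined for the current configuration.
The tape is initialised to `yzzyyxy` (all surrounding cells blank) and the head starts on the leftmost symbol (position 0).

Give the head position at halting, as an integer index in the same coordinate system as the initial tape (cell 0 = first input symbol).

s0 | [y]zzyyxy   read y → write y, move →, go to s1
s1 | y[z]zyyxy   read z → write _, move →, go to s1
s1 | y_[z]yyxy   read z → write _, move →, go to s1
s1 | y__[y]yxy   read y → write x, move →, go to s1
s1 | y__x[y]xy   read y → write x, move →, go to s1
s1 | y__xx[x]y   read x → write y, move →, go to sH
sH | y__xxy[y]
At halt the head is at cell 6.

6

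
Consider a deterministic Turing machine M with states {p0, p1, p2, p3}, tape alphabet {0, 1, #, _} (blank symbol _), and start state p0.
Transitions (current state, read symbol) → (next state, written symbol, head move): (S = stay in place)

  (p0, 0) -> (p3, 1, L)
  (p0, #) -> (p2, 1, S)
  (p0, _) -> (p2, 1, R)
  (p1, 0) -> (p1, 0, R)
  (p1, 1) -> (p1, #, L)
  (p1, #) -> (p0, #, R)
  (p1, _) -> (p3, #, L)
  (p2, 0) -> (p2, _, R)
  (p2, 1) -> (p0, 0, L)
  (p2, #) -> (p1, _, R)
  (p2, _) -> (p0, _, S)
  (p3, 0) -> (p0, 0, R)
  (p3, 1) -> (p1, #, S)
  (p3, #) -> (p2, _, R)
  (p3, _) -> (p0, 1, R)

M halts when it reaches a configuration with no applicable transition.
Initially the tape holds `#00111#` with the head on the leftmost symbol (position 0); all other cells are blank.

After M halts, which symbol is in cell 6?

1

p0 | _[#]00111#_   read # → write 1, move S, go to p2
p2 | _[1]00111#_   read 1 → write 0, move L, go to p0
p0 | [_]000111#_   read _ → write 1, move R, go to p2
p2 | 1[0]00111#_   read 0 → write _, move R, go to p2
p2 | 1_[0]0111#_   read 0 → write _, move R, go to p2
p2 | 1__[0]111#_   read 0 → write _, move R, go to p2
p2 | 1___[1]11#_   read 1 → write 0, move L, go to p0
p0 | 1__[_]011#_   read _ → write 1, move R, go to p2
p2 | 1__1[0]11#_   read 0 → write _, move R, go to p2
p2 | 1__1_[1]1#_   read 1 → write 0, move L, go to p0
p0 | 1__1[_]01#_   read _ → write 1, move R, go to p2
p2 | 1__11[0]1#_   read 0 → write _, move R, go to p2
p2 | 1__11_[1]#_   read 1 → write 0, move L, go to p0
p0 | 1__11[_]0#_   read _ → write 1, move R, go to p2
p2 | 1__111[0]#_   read 0 → write _, move R, go to p2
p2 | 1__111_[#]_   read # → write _, move R, go to p1
p1 | 1__111__[_]   read _ → write #, move L, go to p3
p3 | 1__111_[_]#   read _ → write 1, move R, go to p0
p0 | 1__111_1[#]   read # → write 1, move S, go to p2
p2 | 1__111_1[1]   read 1 → write 0, move L, go to p0
p0 | 1__111_[1]0
Cell 6 holds 1 when M halts.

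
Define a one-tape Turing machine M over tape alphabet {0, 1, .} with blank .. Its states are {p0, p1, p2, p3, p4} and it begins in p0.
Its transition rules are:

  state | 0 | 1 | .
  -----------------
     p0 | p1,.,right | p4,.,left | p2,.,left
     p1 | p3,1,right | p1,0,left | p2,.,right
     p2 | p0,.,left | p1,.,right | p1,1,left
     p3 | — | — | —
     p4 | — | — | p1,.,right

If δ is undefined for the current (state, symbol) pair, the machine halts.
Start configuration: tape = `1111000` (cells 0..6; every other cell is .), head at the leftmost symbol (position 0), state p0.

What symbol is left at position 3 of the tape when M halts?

.

state=p0 head=0 tape=.[1]111000   (p0,1)→(p4,.,left)
state=p4 head=-1 tape=[.].111000   (p4,.)→(p1,.,right)
state=p1 head=0 tape=.[.]111000   (p1,.)→(p2,.,right)
state=p2 head=1 tape=..[1]11000   (p2,1)→(p1,.,right)
state=p1 head=2 tape=...[1]1000   (p1,1)→(p1,0,left)
state=p1 head=1 tape=..[.]01000   (p1,.)→(p2,.,right)
state=p2 head=2 tape=...[0]1000   (p2,0)→(p0,.,left)
state=p0 head=1 tape=..[.].1000   (p0,.)→(p2,.,left)
state=p2 head=0 tape=.[.]..1000   (p2,.)→(p1,1,left)
state=p1 head=-1 tape=[.]1..1000   (p1,.)→(p2,.,right)
state=p2 head=0 tape=.[1]..1000   (p2,1)→(p1,.,right)
state=p1 head=1 tape=..[.].1000   (p1,.)→(p2,.,right)
state=p2 head=2 tape=...[.]1000   (p2,.)→(p1,1,left)
state=p1 head=1 tape=..[.]11000   (p1,.)→(p2,.,right)
state=p2 head=2 tape=...[1]1000   (p2,1)→(p1,.,right)
state=p1 head=3 tape=....[1]000   (p1,1)→(p1,0,left)
state=p1 head=2 tape=...[.]0000   (p1,.)→(p2,.,right)
state=p2 head=3 tape=....[0]000   (p2,0)→(p0,.,left)
state=p0 head=2 tape=...[.].000   (p0,.)→(p2,.,left)
state=p2 head=1 tape=..[.]..000   (p2,.)→(p1,1,left)
state=p1 head=0 tape=.[.]1..000   (p1,.)→(p2,.,right)
state=p2 head=1 tape=..[1]..000   (p2,1)→(p1,.,right)
state=p1 head=2 tape=...[.].000   (p1,.)→(p2,.,right)
state=p2 head=3 tape=....[.]000   (p2,.)→(p1,1,left)
state=p1 head=2 tape=...[.]1000   (p1,.)→(p2,.,right)
state=p2 head=3 tape=....[1]000   (p2,1)→(p1,.,right)
state=p1 head=4 tape=.....[0]00   (p1,0)→(p3,1,right)
state=p3 head=5 tape=.....1[0]0
Cell 3 holds . when M halts.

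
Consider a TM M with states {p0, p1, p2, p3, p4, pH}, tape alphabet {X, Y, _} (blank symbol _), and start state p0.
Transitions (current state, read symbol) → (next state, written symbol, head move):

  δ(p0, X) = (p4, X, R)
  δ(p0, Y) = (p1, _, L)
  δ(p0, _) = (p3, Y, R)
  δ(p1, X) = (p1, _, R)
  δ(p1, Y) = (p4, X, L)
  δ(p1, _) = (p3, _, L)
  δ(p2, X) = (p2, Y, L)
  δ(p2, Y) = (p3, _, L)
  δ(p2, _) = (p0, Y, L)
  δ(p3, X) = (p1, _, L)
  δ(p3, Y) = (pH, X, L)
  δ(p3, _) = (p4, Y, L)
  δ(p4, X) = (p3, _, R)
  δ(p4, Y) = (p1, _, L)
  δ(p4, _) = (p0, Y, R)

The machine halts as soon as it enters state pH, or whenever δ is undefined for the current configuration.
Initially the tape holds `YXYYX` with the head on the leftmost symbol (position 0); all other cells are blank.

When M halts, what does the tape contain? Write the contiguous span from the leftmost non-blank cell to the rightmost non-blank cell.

p0 | _____[Y]XYYX   read Y → write _, move L, go to p1
p1 | ____[_]_XYYX   read _ → write _, move L, go to p3
p3 | ___[_]__XYYX   read _ → write Y, move L, go to p4
p4 | __[_]Y__XYYX   read _ → write Y, move R, go to p0
p0 | __Y[Y]__XYYX   read Y → write _, move L, go to p1
p1 | __[Y]___XYYX   read Y → write X, move L, go to p4
p4 | _[_]X___XYYX   read _ → write Y, move R, go to p0
p0 | _Y[X]___XYYX   read X → write X, move R, go to p4
p4 | _YX[_]__XYYX   read _ → write Y, move R, go to p0
p0 | _YXY[_]_XYYX   read _ → write Y, move R, go to p3
p3 | _YXYY[_]XYYX   read _ → write Y, move L, go to p4
p4 | _YXY[Y]YXYYX   read Y → write _, move L, go to p1
p1 | _YX[Y]_YXYYX   read Y → write X, move L, go to p4
p4 | _Y[X]X_YXYYX   read X → write _, move R, go to p3
p3 | _Y_[X]_YXYYX   read X → write _, move L, go to p1
p1 | _Y[_]__YXYYX   read _ → write _, move L, go to p3
p3 | _[Y]___YXYYX   read Y → write X, move L, go to pH
pH | [_]X___YXYYX
The non-blank tape span at halt is X___YXYYX.

X___YXYYX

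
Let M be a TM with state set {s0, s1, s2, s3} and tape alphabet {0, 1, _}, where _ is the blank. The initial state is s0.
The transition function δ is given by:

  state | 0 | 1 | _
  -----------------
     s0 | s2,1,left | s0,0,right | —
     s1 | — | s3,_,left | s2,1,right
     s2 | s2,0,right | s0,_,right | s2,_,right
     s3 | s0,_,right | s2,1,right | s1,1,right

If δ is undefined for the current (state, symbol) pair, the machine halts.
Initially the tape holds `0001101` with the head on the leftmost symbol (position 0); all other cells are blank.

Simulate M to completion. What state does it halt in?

state=s0 head=0 tape=_[0]001101_   (s0,0)→(s2,1,left)
state=s2 head=-1 tape=[_]1001101_   (s2,_)→(s2,_,right)
state=s2 head=0 tape=_[1]001101_   (s2,1)→(s0,_,right)
state=s0 head=1 tape=__[0]01101_   (s0,0)→(s2,1,left)
state=s2 head=0 tape=_[_]101101_   (s2,_)→(s2,_,right)
state=s2 head=1 tape=__[1]01101_   (s2,1)→(s0,_,right)
state=s0 head=2 tape=___[0]1101_   (s0,0)→(s2,1,left)
state=s2 head=1 tape=__[_]11101_   (s2,_)→(s2,_,right)
state=s2 head=2 tape=___[1]1101_   (s2,1)→(s0,_,right)
state=s0 head=3 tape=____[1]101_   (s0,1)→(s0,0,right)
state=s0 head=4 tape=____0[1]01_   (s0,1)→(s0,0,right)
state=s0 head=5 tape=____00[0]1_   (s0,0)→(s2,1,left)
state=s2 head=4 tape=____0[0]11_   (s2,0)→(s2,0,right)
state=s2 head=5 tape=____00[1]1_   (s2,1)→(s0,_,right)
state=s0 head=6 tape=____00_[1]_   (s0,1)→(s0,0,right)
state=s0 head=7 tape=____00_0[_]
No transition is defined for (s0, _); M halts in state s0.

s0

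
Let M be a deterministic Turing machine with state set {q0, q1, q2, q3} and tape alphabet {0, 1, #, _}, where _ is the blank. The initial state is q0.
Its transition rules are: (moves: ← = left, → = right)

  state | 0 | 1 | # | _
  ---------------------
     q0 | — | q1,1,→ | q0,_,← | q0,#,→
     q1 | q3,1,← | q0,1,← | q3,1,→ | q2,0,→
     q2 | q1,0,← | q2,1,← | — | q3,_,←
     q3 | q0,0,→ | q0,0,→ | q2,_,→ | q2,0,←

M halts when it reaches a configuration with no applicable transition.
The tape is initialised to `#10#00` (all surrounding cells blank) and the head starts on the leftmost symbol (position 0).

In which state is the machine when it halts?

q0

q0 | _[#]10#00   read # → write _, move ←, go to q0
q0 | [_]_10#00   read _ → write #, move →, go to q0
q0 | #[_]10#00   read _ → write #, move →, go to q0
q0 | ##[1]0#00   read 1 → write 1, move →, go to q1
q1 | ##1[0]#00   read 0 → write 1, move ←, go to q3
q3 | ##[1]1#00   read 1 → write 0, move →, go to q0
q0 | ##0[1]#00   read 1 → write 1, move →, go to q1
q1 | ##01[#]00   read # → write 1, move →, go to q3
q3 | ##011[0]0   read 0 → write 0, move →, go to q0
q0 | ##0110[0]
No transition is defined for (q0, 0); M halts in state q0.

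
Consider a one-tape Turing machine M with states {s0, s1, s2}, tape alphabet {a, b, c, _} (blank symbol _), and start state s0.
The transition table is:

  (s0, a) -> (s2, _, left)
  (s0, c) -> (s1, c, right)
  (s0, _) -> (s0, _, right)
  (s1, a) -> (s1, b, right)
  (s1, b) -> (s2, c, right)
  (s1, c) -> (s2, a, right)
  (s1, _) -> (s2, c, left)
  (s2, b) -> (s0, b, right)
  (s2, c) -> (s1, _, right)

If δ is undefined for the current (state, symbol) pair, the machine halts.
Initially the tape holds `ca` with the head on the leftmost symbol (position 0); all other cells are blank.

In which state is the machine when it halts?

s2

state=s0 head=0 tape=[c]a___   (s0,c)→(s1,c,right)
state=s1 head=1 tape=c[a]___   (s1,a)→(s1,b,right)
state=s1 head=2 tape=cb[_]__   (s1,_)→(s2,c,left)
state=s2 head=1 tape=c[b]c__   (s2,b)→(s0,b,right)
state=s0 head=2 tape=cb[c]__   (s0,c)→(s1,c,right)
state=s1 head=3 tape=cbc[_]_   (s1,_)→(s2,c,left)
state=s2 head=2 tape=cb[c]c_   (s2,c)→(s1,_,right)
state=s1 head=3 tape=cb_[c]_   (s1,c)→(s2,a,right)
state=s2 head=4 tape=cb_a[_]
No transition is defined for (s2, _); M halts in state s2.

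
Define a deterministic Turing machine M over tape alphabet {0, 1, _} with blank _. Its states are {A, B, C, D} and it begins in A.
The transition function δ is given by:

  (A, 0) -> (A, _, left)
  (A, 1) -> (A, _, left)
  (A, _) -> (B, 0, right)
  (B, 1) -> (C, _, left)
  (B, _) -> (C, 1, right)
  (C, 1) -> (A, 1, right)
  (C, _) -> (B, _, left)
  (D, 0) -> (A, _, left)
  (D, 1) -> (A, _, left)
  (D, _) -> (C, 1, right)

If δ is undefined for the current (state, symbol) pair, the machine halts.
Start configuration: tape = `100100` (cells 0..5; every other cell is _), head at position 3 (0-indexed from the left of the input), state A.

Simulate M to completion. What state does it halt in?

A | _100[1]00   read 1 → write _, move left, go to A
A | _10[0]_00   read 0 → write _, move left, go to A
A | _1[0]__00   read 0 → write _, move left, go to A
A | _[1]___00   read 1 → write _, move left, go to A
A | [_]____00   read _ → write 0, move right, go to B
B | 0[_]___00   read _ → write 1, move right, go to C
C | 01[_]__00   read _ → write _, move left, go to B
B | 0[1]___00   read 1 → write _, move left, go to C
C | [0]____00
No transition is defined for (C, 0); M halts in state C.

C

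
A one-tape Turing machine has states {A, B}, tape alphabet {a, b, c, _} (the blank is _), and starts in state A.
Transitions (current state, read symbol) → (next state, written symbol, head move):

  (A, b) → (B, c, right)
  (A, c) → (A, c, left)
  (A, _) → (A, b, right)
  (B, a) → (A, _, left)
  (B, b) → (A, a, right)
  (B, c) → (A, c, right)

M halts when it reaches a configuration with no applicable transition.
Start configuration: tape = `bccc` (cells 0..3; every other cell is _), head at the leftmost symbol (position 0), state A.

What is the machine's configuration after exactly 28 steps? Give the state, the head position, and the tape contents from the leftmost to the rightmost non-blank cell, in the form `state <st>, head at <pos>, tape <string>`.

state A, head at -4, tape bccccccc

state=A head=0 tape=____[b]ccc   (A,b)→(B,c,right)
state=B head=1 tape=____c[c]cc   (B,c)→(A,c,right)
state=A head=2 tape=____cc[c]c   (A,c)→(A,c,left)
state=A head=1 tape=____c[c]cc   (A,c)→(A,c,left)
state=A head=0 tape=____[c]ccc   (A,c)→(A,c,left)
state=A head=-1 tape=___[_]cccc   (A,_)→(A,b,right)
state=A head=0 tape=___b[c]ccc   (A,c)→(A,c,left)
state=A head=-1 tape=___[b]cccc   (A,b)→(B,c,right)
state=B head=0 tape=___c[c]ccc   (B,c)→(A,c,right)
state=A head=1 tape=___cc[c]cc   (A,c)→(A,c,left)
state=A head=0 tape=___c[c]ccc   (A,c)→(A,c,left)
state=A head=-1 tape=___[c]cccc   (A,c)→(A,c,left)
state=A head=-2 tape=__[_]ccccc   (A,_)→(A,b,right)
state=A head=-1 tape=__b[c]cccc   (A,c)→(A,c,left)
state=A head=-2 tape=__[b]ccccc   (A,b)→(B,c,right)
state=B head=-1 tape=__c[c]cccc   (B,c)→(A,c,right)
state=A head=0 tape=__cc[c]ccc   (A,c)→(A,c,left)
state=A head=-1 tape=__c[c]cccc   (A,c)→(A,c,left)
state=A head=-2 tape=__[c]ccccc   (A,c)→(A,c,left)
state=A head=-3 tape=_[_]cccccc   (A,_)→(A,b,right)
state=A head=-2 tape=_b[c]ccccc   (A,c)→(A,c,left)
state=A head=-3 tape=_[b]cccccc   (A,b)→(B,c,right)
state=B head=-2 tape=_c[c]ccccc   (B,c)→(A,c,right)
state=A head=-1 tape=_cc[c]cccc   (A,c)→(A,c,left)
state=A head=-2 tape=_c[c]ccccc   (A,c)→(A,c,left)
state=A head=-3 tape=_[c]cccccc   (A,c)→(A,c,left)
state=A head=-4 tape=[_]ccccccc   (A,_)→(A,b,right)
state=A head=-3 tape=b[c]cccccc   (A,c)→(A,c,left)
state=A head=-4 tape=[b]ccccccc
After 28 steps: state A, head at -4, tape bccccccc.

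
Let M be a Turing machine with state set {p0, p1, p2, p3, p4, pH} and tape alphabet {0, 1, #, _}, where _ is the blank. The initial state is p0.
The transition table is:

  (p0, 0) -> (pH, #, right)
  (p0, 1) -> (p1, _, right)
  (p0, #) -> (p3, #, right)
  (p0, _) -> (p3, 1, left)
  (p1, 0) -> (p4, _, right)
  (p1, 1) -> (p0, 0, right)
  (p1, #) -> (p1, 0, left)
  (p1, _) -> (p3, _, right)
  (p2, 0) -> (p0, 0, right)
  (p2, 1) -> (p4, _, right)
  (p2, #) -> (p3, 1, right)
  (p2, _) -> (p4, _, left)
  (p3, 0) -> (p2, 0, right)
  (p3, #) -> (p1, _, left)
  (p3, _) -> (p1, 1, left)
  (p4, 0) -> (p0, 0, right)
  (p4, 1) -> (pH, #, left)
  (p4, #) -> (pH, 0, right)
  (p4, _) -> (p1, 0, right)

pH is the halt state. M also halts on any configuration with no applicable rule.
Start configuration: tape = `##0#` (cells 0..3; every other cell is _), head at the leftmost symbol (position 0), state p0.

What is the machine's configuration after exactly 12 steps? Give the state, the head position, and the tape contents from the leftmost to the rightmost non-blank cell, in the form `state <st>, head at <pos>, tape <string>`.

state=p0 head=0 tape=_[#]#0#_   (p0,#)→(p3,#,right)
state=p3 head=1 tape=_#[#]0#_   (p3,#)→(p1,_,left)
state=p1 head=0 tape=_[#]_0#_   (p1,#)→(p1,0,left)
state=p1 head=-1 tape=[_]0_0#_   (p1,_)→(p3,_,right)
state=p3 head=0 tape=_[0]_0#_   (p3,0)→(p2,0,right)
state=p2 head=1 tape=_0[_]0#_   (p2,_)→(p4,_,left)
state=p4 head=0 tape=_[0]_0#_   (p4,0)→(p0,0,right)
state=p0 head=1 tape=_0[_]0#_   (p0,_)→(p3,1,left)
state=p3 head=0 tape=_[0]10#_   (p3,0)→(p2,0,right)
state=p2 head=1 tape=_0[1]0#_   (p2,1)→(p4,_,right)
state=p4 head=2 tape=_0_[0]#_   (p4,0)→(p0,0,right)
state=p0 head=3 tape=_0_0[#]_   (p0,#)→(p3,#,right)
state=p3 head=4 tape=_0_0#[_]
After 12 steps: state p3, head at 4, tape 0_0#.

state p3, head at 4, tape 0_0#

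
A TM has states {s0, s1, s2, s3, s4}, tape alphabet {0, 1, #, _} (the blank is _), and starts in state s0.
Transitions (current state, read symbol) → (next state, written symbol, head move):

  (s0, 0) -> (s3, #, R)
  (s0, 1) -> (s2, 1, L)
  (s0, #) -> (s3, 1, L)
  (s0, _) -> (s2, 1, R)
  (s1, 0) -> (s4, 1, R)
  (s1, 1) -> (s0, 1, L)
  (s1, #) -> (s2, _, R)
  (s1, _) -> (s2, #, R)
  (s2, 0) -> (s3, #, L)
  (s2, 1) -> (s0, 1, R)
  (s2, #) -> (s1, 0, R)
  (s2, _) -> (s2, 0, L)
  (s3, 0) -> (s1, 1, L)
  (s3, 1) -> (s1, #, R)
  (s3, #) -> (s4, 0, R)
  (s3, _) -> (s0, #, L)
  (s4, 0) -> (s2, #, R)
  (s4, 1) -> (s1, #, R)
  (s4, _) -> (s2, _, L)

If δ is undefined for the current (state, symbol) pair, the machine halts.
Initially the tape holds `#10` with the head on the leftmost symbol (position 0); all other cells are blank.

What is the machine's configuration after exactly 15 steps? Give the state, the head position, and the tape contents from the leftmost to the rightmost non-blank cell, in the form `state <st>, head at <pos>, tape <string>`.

state s0, head at -3, tape 11110

s0 | ___[#]10   read # → write 1, move L, go to s3
s3 | __[_]110   read _ → write #, move L, go to s0
s0 | _[_]#110   read _ → write 1, move R, go to s2
s2 | _1[#]110   read # → write 0, move R, go to s1
s1 | _10[1]10   read 1 → write 1, move L, go to s0
s0 | _1[0]110   read 0 → write #, move R, go to s3
s3 | _1#[1]10   read 1 → write #, move R, go to s1
s1 | _1##[1]0   read 1 → write 1, move L, go to s0
s0 | _1#[#]10   read # → write 1, move L, go to s3
s3 | _1[#]110   read # → write 0, move R, go to s4
s4 | _10[1]10   read 1 → write #, move R, go to s1
s1 | _10#[1]0   read 1 → write 1, move L, go to s0
s0 | _10[#]10   read # → write 1, move L, go to s3
s3 | _1[0]110   read 0 → write 1, move L, go to s1
s1 | _[1]1110   read 1 → write 1, move L, go to s0
s0 | [_]11110
After 15 steps: state s0, head at -3, tape 11110.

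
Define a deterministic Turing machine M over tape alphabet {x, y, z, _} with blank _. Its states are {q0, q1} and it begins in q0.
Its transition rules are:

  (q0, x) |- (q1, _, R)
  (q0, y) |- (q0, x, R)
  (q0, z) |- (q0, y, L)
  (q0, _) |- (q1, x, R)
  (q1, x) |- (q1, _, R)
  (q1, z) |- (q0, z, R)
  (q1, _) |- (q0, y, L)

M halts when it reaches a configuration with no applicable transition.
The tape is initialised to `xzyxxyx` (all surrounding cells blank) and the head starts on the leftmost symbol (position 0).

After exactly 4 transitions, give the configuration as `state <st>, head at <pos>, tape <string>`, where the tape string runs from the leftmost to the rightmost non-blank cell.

state q1, head at 4, tape zx_xyx

q0 | [x]zyxxyx   read x → write _, move R, go to q1
q1 | _[z]yxxyx   read z → write z, move R, go to q0
q0 | _z[y]xxyx   read y → write x, move R, go to q0
q0 | _zx[x]xyx   read x → write _, move R, go to q1
q1 | _zx_[x]yx
After 4 steps: state q1, head at 4, tape zx_xyx.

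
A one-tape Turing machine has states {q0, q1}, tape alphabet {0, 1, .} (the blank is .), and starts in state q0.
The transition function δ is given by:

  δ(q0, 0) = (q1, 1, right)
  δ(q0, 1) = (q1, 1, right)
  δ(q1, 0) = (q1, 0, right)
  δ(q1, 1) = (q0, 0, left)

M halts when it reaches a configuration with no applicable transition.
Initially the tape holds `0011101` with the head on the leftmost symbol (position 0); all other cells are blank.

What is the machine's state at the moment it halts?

q1

q0 | [0]011101.   read 0 → write 1, move right, go to q1
q1 | 1[0]11101.   read 0 → write 0, move right, go to q1
q1 | 10[1]1101.   read 1 → write 0, move left, go to q0
q0 | 1[0]01101.   read 0 → write 1, move right, go to q1
q1 | 11[0]1101.   read 0 → write 0, move right, go to q1
q1 | 110[1]101.   read 1 → write 0, move left, go to q0
q0 | 11[0]0101.   read 0 → write 1, move right, go to q1
q1 | 111[0]101.   read 0 → write 0, move right, go to q1
q1 | 1110[1]01.   read 1 → write 0, move left, go to q0
q0 | 111[0]001.   read 0 → write 1, move right, go to q1
q1 | 1111[0]01.   read 0 → write 0, move right, go to q1
q1 | 11110[0]1.   read 0 → write 0, move right, go to q1
q1 | 111100[1].   read 1 → write 0, move left, go to q0
q0 | 11110[0]0.   read 0 → write 1, move right, go to q1
q1 | 111101[0].   read 0 → write 0, move right, go to q1
q1 | 1111010[.]
No transition is defined for (q1, .); M halts in state q1.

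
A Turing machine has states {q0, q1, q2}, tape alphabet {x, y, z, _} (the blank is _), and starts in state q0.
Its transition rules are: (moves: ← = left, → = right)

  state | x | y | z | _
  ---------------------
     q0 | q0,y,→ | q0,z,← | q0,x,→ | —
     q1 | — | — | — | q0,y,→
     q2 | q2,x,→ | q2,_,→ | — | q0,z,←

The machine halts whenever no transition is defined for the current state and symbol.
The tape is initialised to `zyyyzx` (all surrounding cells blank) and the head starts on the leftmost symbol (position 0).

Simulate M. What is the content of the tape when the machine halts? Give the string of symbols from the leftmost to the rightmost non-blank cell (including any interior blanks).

yyyxxy

q0 | [z]yyyzx_   read z → write x, move →, go to q0
q0 | x[y]yyzx_   read y → write z, move ←, go to q0
q0 | [x]zyyzx_   read x → write y, move →, go to q0
q0 | y[z]yyzx_   read z → write x, move →, go to q0
q0 | yx[y]yzx_   read y → write z, move ←, go to q0
q0 | y[x]zyzx_   read x → write y, move →, go to q0
q0 | yy[z]yzx_   read z → write x, move →, go to q0
q0 | yyx[y]zx_   read y → write z, move ←, go to q0
q0 | yy[x]zzx_   read x → write y, move →, go to q0
q0 | yyy[z]zx_   read z → write x, move →, go to q0
q0 | yyyx[z]x_   read z → write x, move →, go to q0
q0 | yyyxx[x]_   read x → write y, move →, go to q0
q0 | yyyxxy[_]
The non-blank tape span at halt is yyyxxy.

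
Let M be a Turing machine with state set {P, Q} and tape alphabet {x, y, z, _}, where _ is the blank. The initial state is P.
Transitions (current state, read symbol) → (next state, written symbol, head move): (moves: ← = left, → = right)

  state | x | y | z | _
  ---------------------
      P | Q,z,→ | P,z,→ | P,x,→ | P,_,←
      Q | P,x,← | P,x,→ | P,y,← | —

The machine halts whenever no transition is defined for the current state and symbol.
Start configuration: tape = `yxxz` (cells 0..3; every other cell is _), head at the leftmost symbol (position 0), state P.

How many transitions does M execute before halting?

state=P head=0 tape=[y]xxz_   (P,y)→(P,z,→)
state=P head=1 tape=z[x]xz_   (P,x)→(Q,z,→)
state=Q head=2 tape=zz[x]z_   (Q,x)→(P,x,←)
state=P head=1 tape=z[z]xz_   (P,z)→(P,x,→)
state=P head=2 tape=zx[x]z_   (P,x)→(Q,z,→)
state=Q head=3 tape=zxz[z]_   (Q,z)→(P,y,←)
state=P head=2 tape=zx[z]y_   (P,z)→(P,x,→)
state=P head=3 tape=zxx[y]_   (P,y)→(P,z,→)
state=P head=4 tape=zxxz[_]   (P,_)→(P,_,←)
state=P head=3 tape=zxx[z]_   (P,z)→(P,x,→)
state=P head=4 tape=zxxx[_]   (P,_)→(P,_,←)
state=P head=3 tape=zxx[x]_   (P,x)→(Q,z,→)
state=Q head=4 tape=zxxz[_]
M halts after 12 transitions.

12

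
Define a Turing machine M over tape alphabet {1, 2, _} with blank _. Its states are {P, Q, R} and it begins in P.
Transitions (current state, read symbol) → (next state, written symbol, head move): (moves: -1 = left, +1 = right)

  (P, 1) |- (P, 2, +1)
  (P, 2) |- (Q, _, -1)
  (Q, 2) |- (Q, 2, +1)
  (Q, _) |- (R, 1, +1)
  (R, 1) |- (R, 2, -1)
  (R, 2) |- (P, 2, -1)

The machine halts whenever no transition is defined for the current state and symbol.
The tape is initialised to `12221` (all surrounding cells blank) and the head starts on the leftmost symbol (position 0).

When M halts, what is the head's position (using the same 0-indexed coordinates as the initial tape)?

5

state=P head=0 tape=[1]2221_   (P,1)→(P,2,+1)
state=P head=1 tape=2[2]221_   (P,2)→(Q,_,-1)
state=Q head=0 tape=[2]_221_   (Q,2)→(Q,2,+1)
state=Q head=1 tape=2[_]221_   (Q,_)→(R,1,+1)
state=R head=2 tape=21[2]21_   (R,2)→(P,2,-1)
state=P head=1 tape=2[1]221_   (P,1)→(P,2,+1)
state=P head=2 tape=22[2]21_   (P,2)→(Q,_,-1)
state=Q head=1 tape=2[2]_21_   (Q,2)→(Q,2,+1)
state=Q head=2 tape=22[_]21_   (Q,_)→(R,1,+1)
state=R head=3 tape=221[2]1_   (R,2)→(P,2,-1)
state=P head=2 tape=22[1]21_   (P,1)→(P,2,+1)
state=P head=3 tape=222[2]1_   (P,2)→(Q,_,-1)
state=Q head=2 tape=22[2]_1_   (Q,2)→(Q,2,+1)
state=Q head=3 tape=222[_]1_   (Q,_)→(R,1,+1)
state=R head=4 tape=2221[1]_   (R,1)→(R,2,-1)
state=R head=3 tape=222[1]2_   (R,1)→(R,2,-1)
state=R head=2 tape=22[2]22_   (R,2)→(P,2,-1)
state=P head=1 tape=2[2]222_   (P,2)→(Q,_,-1)
state=Q head=0 tape=[2]_222_   (Q,2)→(Q,2,+1)
state=Q head=1 tape=2[_]222_   (Q,_)→(R,1,+1)
state=R head=2 tape=21[2]22_   (R,2)→(P,2,-1)
state=P head=1 tape=2[1]222_   (P,1)→(P,2,+1)
state=P head=2 tape=22[2]22_   (P,2)→(Q,_,-1)
state=Q head=1 tape=2[2]_22_   (Q,2)→(Q,2,+1)
state=Q head=2 tape=22[_]22_   (Q,_)→(R,1,+1)
state=R head=3 tape=221[2]2_   (R,2)→(P,2,-1)
state=P head=2 tape=22[1]22_   (P,1)→(P,2,+1)
state=P head=3 tape=222[2]2_   (P,2)→(Q,_,-1)
state=Q head=2 tape=22[2]_2_   (Q,2)→(Q,2,+1)
state=Q head=3 tape=222[_]2_   (Q,_)→(R,1,+1)
state=R head=4 tape=2221[2]_   (R,2)→(P,2,-1)
state=P head=3 tape=222[1]2_   (P,1)→(P,2,+1)
state=P head=4 tape=2222[2]_   (P,2)→(Q,_,-1)
state=Q head=3 tape=222[2]__   (Q,2)→(Q,2,+1)
state=Q head=4 tape=2222[_]_   (Q,_)→(R,1,+1)
state=R head=5 tape=22221[_]
At halt the head is at cell 5.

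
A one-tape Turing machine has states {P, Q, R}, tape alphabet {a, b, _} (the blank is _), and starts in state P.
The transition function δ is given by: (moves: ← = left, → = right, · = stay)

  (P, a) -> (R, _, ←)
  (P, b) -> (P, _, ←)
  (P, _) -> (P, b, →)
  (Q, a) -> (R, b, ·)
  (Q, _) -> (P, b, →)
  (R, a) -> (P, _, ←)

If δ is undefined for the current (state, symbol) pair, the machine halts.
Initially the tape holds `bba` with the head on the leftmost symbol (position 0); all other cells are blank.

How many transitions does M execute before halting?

11

P | __[b]ba   read b → write _, move ←, go to P
P | _[_]_ba   read _ → write b, move →, go to P
P | _b[_]ba   read _ → write b, move →, go to P
P | _bb[b]a   read b → write _, move ←, go to P
P | _b[b]_a   read b → write _, move ←, go to P
P | _[b]__a   read b → write _, move ←, go to P
P | [_]___a   read _ → write b, move →, go to P
P | b[_]__a   read _ → write b, move →, go to P
P | bb[_]_a   read _ → write b, move →, go to P
P | bbb[_]a   read _ → write b, move →, go to P
P | bbbb[a]   read a → write _, move ←, go to R
R | bbb[b]_
M halts after 11 transitions.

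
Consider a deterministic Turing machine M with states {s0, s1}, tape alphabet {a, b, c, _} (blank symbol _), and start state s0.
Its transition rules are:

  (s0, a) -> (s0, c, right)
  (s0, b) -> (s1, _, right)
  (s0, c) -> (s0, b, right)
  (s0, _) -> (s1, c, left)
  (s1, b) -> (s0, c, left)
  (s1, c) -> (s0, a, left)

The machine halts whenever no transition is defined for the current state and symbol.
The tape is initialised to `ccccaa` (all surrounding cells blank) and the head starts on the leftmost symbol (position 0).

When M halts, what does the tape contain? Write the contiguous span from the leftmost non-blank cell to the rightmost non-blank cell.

cacacacac

s0 | _[c]cccaa___   read c → write b, move right, go to s0
s0 | _b[c]ccaa___   read c → write b, move right, go to s0
s0 | _bb[c]caa___   read c → write b, move right, go to s0
s0 | _bbb[c]aa___   read c → write b, move right, go to s0
s0 | _bbbb[a]a___   read a → write c, move right, go to s0
s0 | _bbbbc[a]___   read a → write c, move right, go to s0
s0 | _bbbbcc[_]__   read _ → write c, move left, go to s1
s1 | _bbbbc[c]c__   read c → write a, move left, go to s0
s0 | _bbbb[c]ac__   read c → write b, move right, go to s0
s0 | _bbbbb[a]c__   read a → write c, move right, go to s0
s0 | _bbbbbc[c]__   read c → write b, move right, go to s0
s0 | _bbbbbcb[_]_   read _ → write c, move left, go to s1
s1 | _bbbbbc[b]c_   read b → write c, move left, go to s0
s0 | _bbbbb[c]cc_   read c → write b, move right, go to s0
s0 | _bbbbbb[c]c_   read c → write b, move right, go to s0
s0 | _bbbbbbb[c]_   read c → write b, move right, go to s0
s0 | _bbbbbbbb[_]   read _ → write c, move left, go to s1
s1 | _bbbbbbb[b]c   read b → write c, move left, go to s0
s0 | _bbbbbb[b]cc   read b → write _, move right, go to s1
s1 | _bbbbbb_[c]c   read c → write a, move left, go to s0
s0 | _bbbbbb[_]ac   read _ → write c, move left, go to s1
s1 | _bbbbb[b]cac   read b → write c, move left, go to s0
s0 | _bbbb[b]ccac   read b → write _, move right, go to s1
s1 | _bbbb_[c]cac   read c → write a, move left, go to s0
s0 | _bbbb[_]acac   read _ → write c, move left, go to s1
s1 | _bbb[b]cacac   read b → write c, move left, go to s0
s0 | _bb[b]ccacac   read b → write _, move right, go to s1
s1 | _bb_[c]cacac   read c → write a, move left, go to s0
s0 | _bb[_]acacac   read _ → write c, move left, go to s1
s1 | _b[b]cacacac   read b → write c, move left, go to s0
s0 | _[b]ccacacac   read b → write _, move right, go to s1
s1 | __[c]cacacac   read c → write a, move left, go to s0
s0 | _[_]acacacac   read _ → write c, move left, go to s1
s1 | [_]cacacacac
The non-blank tape span at halt is cacacacac.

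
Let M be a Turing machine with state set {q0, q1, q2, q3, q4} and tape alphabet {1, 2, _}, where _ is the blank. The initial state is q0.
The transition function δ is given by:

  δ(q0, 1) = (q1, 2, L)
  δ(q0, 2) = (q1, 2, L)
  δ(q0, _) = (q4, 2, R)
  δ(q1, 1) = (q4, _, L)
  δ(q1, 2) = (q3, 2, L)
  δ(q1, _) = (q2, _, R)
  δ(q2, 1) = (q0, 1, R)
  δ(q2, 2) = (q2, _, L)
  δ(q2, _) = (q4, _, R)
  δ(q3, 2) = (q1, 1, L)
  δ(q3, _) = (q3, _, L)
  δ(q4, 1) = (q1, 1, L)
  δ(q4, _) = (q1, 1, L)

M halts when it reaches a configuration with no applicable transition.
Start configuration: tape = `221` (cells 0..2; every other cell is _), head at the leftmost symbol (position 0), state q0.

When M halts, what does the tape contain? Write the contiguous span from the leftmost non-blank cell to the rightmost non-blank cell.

1221

state=q0 head=0 tape=__[2]21   (q0,2)→(q1,2,L)
state=q1 head=-1 tape=_[_]221   (q1,_)→(q2,_,R)
state=q2 head=0 tape=__[2]21   (q2,2)→(q2,_,L)
state=q2 head=-1 tape=_[_]_21   (q2,_)→(q4,_,R)
state=q4 head=0 tape=__[_]21   (q4,_)→(q1,1,L)
state=q1 head=-1 tape=_[_]121   (q1,_)→(q2,_,R)
state=q2 head=0 tape=__[1]21   (q2,1)→(q0,1,R)
state=q0 head=1 tape=__1[2]1   (q0,2)→(q1,2,L)
state=q1 head=0 tape=__[1]21   (q1,1)→(q4,_,L)
state=q4 head=-1 tape=_[_]_21   (q4,_)→(q1,1,L)
state=q1 head=-2 tape=[_]1_21   (q1,_)→(q2,_,R)
state=q2 head=-1 tape=_[1]_21   (q2,1)→(q0,1,R)
state=q0 head=0 tape=_1[_]21   (q0,_)→(q4,2,R)
state=q4 head=1 tape=_12[2]1
The non-blank tape span at halt is 1221.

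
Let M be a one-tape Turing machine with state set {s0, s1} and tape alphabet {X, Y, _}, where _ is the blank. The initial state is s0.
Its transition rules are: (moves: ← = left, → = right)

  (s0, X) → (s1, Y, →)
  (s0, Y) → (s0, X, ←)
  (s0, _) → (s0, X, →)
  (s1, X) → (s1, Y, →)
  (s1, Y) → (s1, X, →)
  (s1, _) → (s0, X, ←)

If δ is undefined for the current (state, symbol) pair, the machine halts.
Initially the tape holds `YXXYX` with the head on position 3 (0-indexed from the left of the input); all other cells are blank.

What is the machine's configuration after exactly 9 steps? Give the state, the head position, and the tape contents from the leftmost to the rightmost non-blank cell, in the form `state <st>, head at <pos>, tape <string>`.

state s1, head at 2, tape YYXXXX

s0 | YXX[Y]X_   read Y → write X, move ←, go to s0
s0 | YX[X]XX_   read X → write Y, move →, go to s1
s1 | YXY[X]X_   read X → write Y, move →, go to s1
s1 | YXYY[X]_   read X → write Y, move →, go to s1
s1 | YXYYY[_]   read _ → write X, move ←, go to s0
s0 | YXYY[Y]X   read Y → write X, move ←, go to s0
s0 | YXY[Y]XX   read Y → write X, move ←, go to s0
s0 | YX[Y]XXX   read Y → write X, move ←, go to s0
s0 | Y[X]XXXX   read X → write Y, move →, go to s1
s1 | YY[X]XXX
After 9 steps: state s1, head at 2, tape YYXXXX.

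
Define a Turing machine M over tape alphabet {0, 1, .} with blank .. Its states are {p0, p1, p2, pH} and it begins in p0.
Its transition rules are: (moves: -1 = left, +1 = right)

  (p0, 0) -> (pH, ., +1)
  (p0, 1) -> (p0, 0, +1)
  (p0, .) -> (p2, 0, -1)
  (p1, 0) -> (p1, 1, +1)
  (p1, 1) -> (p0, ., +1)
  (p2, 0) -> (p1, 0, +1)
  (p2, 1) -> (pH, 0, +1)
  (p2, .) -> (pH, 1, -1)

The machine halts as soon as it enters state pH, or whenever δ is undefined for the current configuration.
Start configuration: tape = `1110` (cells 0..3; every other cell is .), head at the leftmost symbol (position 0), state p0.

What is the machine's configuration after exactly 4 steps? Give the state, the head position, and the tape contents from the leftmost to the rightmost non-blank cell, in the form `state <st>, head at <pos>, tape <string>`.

state pH, head at 4, tape 000

state=p0 head=0 tape=[1]110.   (p0,1)→(p0,0,+1)
state=p0 head=1 tape=0[1]10.   (p0,1)→(p0,0,+1)
state=p0 head=2 tape=00[1]0.   (p0,1)→(p0,0,+1)
state=p0 head=3 tape=000[0].   (p0,0)→(pH,.,+1)
state=pH head=4 tape=000.[.]
After 4 steps: state pH, head at 4, tape 000.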